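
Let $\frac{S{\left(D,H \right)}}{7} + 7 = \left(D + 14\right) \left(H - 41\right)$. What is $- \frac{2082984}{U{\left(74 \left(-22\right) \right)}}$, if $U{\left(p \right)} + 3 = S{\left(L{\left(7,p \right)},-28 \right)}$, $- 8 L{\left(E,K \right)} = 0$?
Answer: $\frac{1041492}{3407} \approx 305.69$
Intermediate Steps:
$L{\left(E,K \right)} = 0$ ($L{\left(E,K \right)} = \left(- \frac{1}{8}\right) 0 = 0$)
$S{\left(D,H \right)} = -49 + 7 \left(-41 + H\right) \left(14 + D\right)$ ($S{\left(D,H \right)} = -49 + 7 \left(D + 14\right) \left(H - 41\right) = -49 + 7 \left(14 + D\right) \left(-41 + H\right) = -49 + 7 \left(-41 + H\right) \left(14 + D\right)$)
$U{\left(p \right)} = -6814$ ($U{\left(p \right)} = -3 + \left(-4067 - 0 + 98 \left(-28\right) + 7 \cdot 0 \left(-28\right)\right) = -3 + \left(-4067 + 0 - 2744 + 0\right) = -3 - 6811 = -6814$)
$- \frac{2082984}{U{\left(74 \left(-22\right) \right)}} = - \frac{2082984}{-6814} = \left(-2082984\right) \left(- \frac{1}{6814}\right) = \frac{1041492}{3407}$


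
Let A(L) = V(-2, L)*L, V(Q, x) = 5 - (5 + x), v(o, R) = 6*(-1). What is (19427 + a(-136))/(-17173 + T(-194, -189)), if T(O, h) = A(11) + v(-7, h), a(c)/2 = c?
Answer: -3831/3460 ≈ -1.1072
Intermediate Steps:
v(o, R) = -6
a(c) = 2*c
V(Q, x) = -x (V(Q, x) = 5 + (-5 - x) = -x)
A(L) = -L² (A(L) = (-L)*L = -L²)
T(O, h) = -127 (T(O, h) = -1*11² - 6 = -1*121 - 6 = -121 - 6 = -127)
(19427 + a(-136))/(-17173 + T(-194, -189)) = (19427 + 2*(-136))/(-17173 - 127) = (19427 - 272)/(-17300) = 19155*(-1/17300) = -3831/3460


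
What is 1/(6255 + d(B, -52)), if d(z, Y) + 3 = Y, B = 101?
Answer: 1/6200 ≈ 0.00016129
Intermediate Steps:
d(z, Y) = -3 + Y
1/(6255 + d(B, -52)) = 1/(6255 + (-3 - 52)) = 1/(6255 - 55) = 1/6200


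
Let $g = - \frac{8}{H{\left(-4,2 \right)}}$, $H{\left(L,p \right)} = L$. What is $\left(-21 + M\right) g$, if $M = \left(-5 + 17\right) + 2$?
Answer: $-14$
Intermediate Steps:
$M = 14$ ($M = 12 + 2 = 14$)
$g = 2$ ($g = - \frac{8}{-4} = \left(-8\right) \left(- \frac{1}{4}\right) = 2$)
$\left(-21 + M\right) g = \left(-21 + 14\right) 2 = \left(-7\right) 2 = -14$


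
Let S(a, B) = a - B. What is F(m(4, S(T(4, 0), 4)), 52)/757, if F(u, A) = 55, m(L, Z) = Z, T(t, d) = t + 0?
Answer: 55/757 ≈ 0.072655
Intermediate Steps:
T(t, d) = t
F(m(4, S(T(4, 0), 4)), 52)/757 = 55/757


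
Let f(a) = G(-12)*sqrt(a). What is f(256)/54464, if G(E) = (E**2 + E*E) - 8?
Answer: 70/851 ≈ 0.082256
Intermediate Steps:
G(E) = -8 + 2*E**2 (G(E) = (E**2 + E**2) - 8 = 2*E**2 - 8 = -8 + 2*E**2)
f(a) = 280*sqrt(a) (f(a) = (-8 + 2*(-12)**2)*sqrt(a) = (-8 + 2*144)*sqrt(a) = (-8 + 288)*sqrt(a) = 280*sqrt(a))
f(256)/54464 = (280*sqrt(256))/54464 = (280*16)*(1/54464) = 4480*(1/54464) = 70/851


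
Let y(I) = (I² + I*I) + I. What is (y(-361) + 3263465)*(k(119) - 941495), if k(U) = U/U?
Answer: -3317585716524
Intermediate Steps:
k(U) = 1
y(I) = I + 2*I² (y(I) = (I² + I²) + I = 2*I² + I = I + 2*I²)
(y(-361) + 3263465)*(k(119) - 941495) = (-361*(1 + 2*(-361)) + 3263465)*(1 - 941495) = (-361*(1 - 722) + 3263465)*(-941494) = (-361*(-721) + 3263465)*(-941494) = (260281 + 3263465)*(-941494) = 3523746*(-941494) = -3317585716524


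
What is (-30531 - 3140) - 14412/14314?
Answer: -240990553/7157 ≈ -33672.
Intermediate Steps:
(-30531 - 3140) - 14412/14314 = -33671 - 14412*1/14314 = -33671 - 7206/7157 = -240990553/7157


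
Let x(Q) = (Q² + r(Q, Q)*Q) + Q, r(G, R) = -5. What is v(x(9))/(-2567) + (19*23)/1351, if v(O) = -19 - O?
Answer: 1208243/3468017 ≈ 0.34840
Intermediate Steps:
x(Q) = Q² - 4*Q (x(Q) = (Q² - 5*Q) + Q = Q² - 4*Q)
v(x(9))/(-2567) + (19*23)/1351 = (-19 - 9*(-4 + 9))/(-2567) + (19*23)/1351 = (-19 - 9*5)*(-1/2567) + 437*(1/1351) = (-19 - 1*45)*(-1/2567) + 437/1351 = (-19 - 45)*(-1/2567) + 437/1351 = -64*(-1/2567) + 437/1351 = 64/2567 + 437/1351 = 1208243/3468017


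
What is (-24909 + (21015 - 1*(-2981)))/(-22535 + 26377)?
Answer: -913/3842 ≈ -0.23764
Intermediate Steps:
(-24909 + (21015 - 1*(-2981)))/(-22535 + 26377) = (-24909 + (21015 + 2981))/3842 = (-24909 + 23996)*(1/3842) = -913*1/3842 = -913/3842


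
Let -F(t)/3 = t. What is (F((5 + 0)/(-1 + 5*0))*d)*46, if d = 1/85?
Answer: 138/17 ≈ 8.1176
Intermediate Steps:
F(t) = -3*t
d = 1/85 ≈ 0.011765
(F((5 + 0)/(-1 + 5*0))*d)*46 = (-3*(5 + 0)/(-1 + 5*0)*(1/85))*46 = (-15/(-1 + 0)*(1/85))*46 = (-15/(-1)*(1/85))*46 = (-15*(-1)*(1/85))*46 = (-3*(-5)*(1/85))*46 = (15*(1/85))*46 = (3/17)*46 = 138/17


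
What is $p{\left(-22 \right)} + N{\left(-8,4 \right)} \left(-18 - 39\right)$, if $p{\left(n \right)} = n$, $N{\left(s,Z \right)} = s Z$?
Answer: $1802$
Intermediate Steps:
$N{\left(s,Z \right)} = Z s$
$p{\left(-22 \right)} + N{\left(-8,4 \right)} \left(-18 - 39\right) = -22 + 4 \left(-8\right) \left(-18 - 39\right) = -22 - -1824 = -22 + 1824 = 1802$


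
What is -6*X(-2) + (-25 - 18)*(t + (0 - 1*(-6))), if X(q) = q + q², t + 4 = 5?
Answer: -313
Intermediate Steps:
t = 1 (t = -4 + 5 = 1)
-6*X(-2) + (-25 - 18)*(t + (0 - 1*(-6))) = -(-12)*(1 - 2) + (-25 - 18)*(1 + (0 - 1*(-6))) = -(-12)*(-1) - 43*(1 + (0 + 6)) = -6*2 - 43*(1 + 6) = -12 - 43*7 = -12 - 301 = -313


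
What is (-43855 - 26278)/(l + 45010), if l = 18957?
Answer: -70133/63967 ≈ -1.0964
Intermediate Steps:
(-43855 - 26278)/(l + 45010) = (-43855 - 26278)/(18957 + 45010) = -70133/63967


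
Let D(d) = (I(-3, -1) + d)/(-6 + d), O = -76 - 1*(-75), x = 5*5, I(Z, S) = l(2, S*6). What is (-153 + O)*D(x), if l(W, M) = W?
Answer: -4158/19 ≈ -218.84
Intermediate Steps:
I(Z, S) = 2
x = 25
O = -1 (O = -76 + 75 = -1)
D(d) = (2 + d)/(-6 + d)
(-153 + O)*D(x) = (-153 - 1)*((2 + 25)/(-6 + 25)) = -154*27/19 = -4158/19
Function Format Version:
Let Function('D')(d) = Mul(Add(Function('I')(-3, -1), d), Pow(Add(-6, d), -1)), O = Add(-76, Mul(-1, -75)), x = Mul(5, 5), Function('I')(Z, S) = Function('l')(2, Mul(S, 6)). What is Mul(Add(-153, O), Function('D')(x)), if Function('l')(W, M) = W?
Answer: Rational(-4158, 19) ≈ -218.84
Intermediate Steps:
Function('I')(Z, S) = 2
x = 25
O = -1 (O = Add(-76, 75) = -1)
Function('D')(d) = Mul(Pow(Add(-6, d), -1), Add(2, d)) (Function('D')(d) = Mul(Add(2, d), Pow(Add(-6, d), -1)) = Mul(Pow(Add(-6, d), -1), Add(2, d)))
Mul(Add(-153, O), Function('D')(x)) = Mul(Add(-153, -1), Mul(Pow(Add(-6, 25), -1), Add(2, 25))) = Mul(-154, Mul(Pow(19, -1), 27)) = Mul(-154, Mul(Rational(1, 19), 27)) = Mul(-154, Rational(27, 19)) = Rational(-4158, 19)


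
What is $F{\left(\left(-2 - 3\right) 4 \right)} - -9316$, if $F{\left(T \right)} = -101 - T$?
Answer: $9235$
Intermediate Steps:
$F{\left(\left(-2 - 3\right) 4 \right)} - -9316 = \left(-101 - \left(-2 - 3\right) 4\right) - -9316 = \left(-101 - \left(-2 - 3\right) 4\right) + 9316 = \left(-101 - \left(-5\right) 4\right) + 9316 = \left(-101 - -20\right) + 9316 = \left(-101 + 20\right) + 9316 = -81 + 9316 = 9235$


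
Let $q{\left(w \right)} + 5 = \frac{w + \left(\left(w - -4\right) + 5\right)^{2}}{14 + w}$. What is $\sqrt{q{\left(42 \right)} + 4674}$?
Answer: $\frac{\sqrt{3697498}}{28} \approx 68.675$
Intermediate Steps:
$q{\left(w \right)} = -5 + \frac{w + \left(9 + w\right)^{2}}{14 + w}$ ($q{\left(w \right)} = -5 + \frac{w + \left(\left(w - -4\right) + 5\right)^{2}}{14 + w} = -5 + \frac{w + \left(\left(w + 4\right) + 5\right)^{2}}{14 + w} = -5 + \frac{w + \left(\left(4 + w\right) + 5\right)^{2}}{14 + w} = -5 + \frac{w + \left(9 + w\right)^{2}}{14 + w}$)
$\sqrt{q{\left(42 \right)} + 4674} = \sqrt{\frac{11 + 42^{2} + 14 \cdot 42}{14 + 42} + 4674} = \sqrt{\frac{11 + 1764 + 588}{56} + 4674} = \sqrt{\frac{1}{56} \cdot 2363 + 4674} = \sqrt{\frac{2363}{56} + 4674} = \sqrt{\frac{264107}{56}} = \frac{\sqrt{3697498}}{28}$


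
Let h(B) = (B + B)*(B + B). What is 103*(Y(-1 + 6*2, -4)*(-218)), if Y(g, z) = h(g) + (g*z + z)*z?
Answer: -15178904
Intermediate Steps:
h(B) = 4*B² (h(B) = (2*B)*(2*B) = 4*B²)
Y(g, z) = 4*g² + z*(z + g*z) (Y(g, z) = 4*g² + (g*z + z)*z = 4*g² + (z + g*z)*z = 4*g² + z*(z + g*z))
103*(Y(-1 + 6*2, -4)*(-218)) = 103*(((-4)² + 4*(-1 + 6*2)² + (-1 + 6*2)*(-4)²)*(-218)) = 103*((16 + 4*(-1 + 12)² + (-1 + 12)*16)*(-218)) = 103*((16 + 4*11² + 11*16)*(-218)) = 103*((16 + 4*121 + 176)*(-218)) = 103*((16 + 484 + 176)*(-218)) = 103*(676*(-218)) = 103*(-147368) = -15178904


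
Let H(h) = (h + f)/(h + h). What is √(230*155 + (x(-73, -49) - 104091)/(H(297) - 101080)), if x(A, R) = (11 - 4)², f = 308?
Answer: √1062138881280106270/5458265 ≈ 188.81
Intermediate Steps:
H(h) = (308 + h)/(2*h) (H(h) = (h + 308)/(h + h) = (308 + h)/((2*h)) = (308 + h)*(1/(2*h)) = (308 + h)/(2*h))
x(A, R) = 49 (x(A, R) = 7² = 49)
√(230*155 + (x(-73, -49) - 104091)/(H(297) - 101080)) = √(230*155 + (49 - 104091)/((½)*(308 + 297)/297 - 101080)) = √(35650 - 104042/((½)*(1/297)*605 - 101080)) = √(35650 - 104042/(55/54 - 101080)) = √(35650 - 104042/(-5458265/54)) = √(35650 - 104042*(-54/5458265)) = √(35650 + 5618268/5458265) = √(194592765518/5458265) = √1062138881280106270/5458265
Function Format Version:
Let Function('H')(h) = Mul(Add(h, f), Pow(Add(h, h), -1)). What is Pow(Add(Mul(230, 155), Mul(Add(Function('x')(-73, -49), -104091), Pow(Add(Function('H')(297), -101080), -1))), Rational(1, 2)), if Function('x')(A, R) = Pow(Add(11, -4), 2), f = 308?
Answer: Mul(Rational(1, 5458265), Pow(1062138881280106270, Rational(1, 2))) ≈ 188.81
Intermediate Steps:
Function('H')(h) = Mul(Rational(1, 2), Pow(h, -1), Add(308, h)) (Function('H')(h) = Mul(Add(h, 308), Pow(Add(h, h), -1)) = Mul(Add(308, h), Pow(Mul(2, h), -1)) = Mul(Add(308, h), Mul(Rational(1, 2), Pow(h, -1))) = Mul(Rational(1, 2), Pow(h, -1), Add(308, h)))
Function('x')(A, R) = 49 (Function('x')(A, R) = Pow(7, 2) = 49)
Pow(Add(Mul(230, 155), Mul(Add(Function('x')(-73, -49), -104091), Pow(Add(Function('H')(297), -101080), -1))), Rational(1, 2)) = Pow(Add(Mul(230, 155), Mul(Add(49, -104091), Pow(Add(Mul(Rational(1, 2), Pow(297, -1), Add(308, 297)), -101080), -1))), Rational(1, 2)) = Pow(Add(35650, Mul(-104042, Pow(Add(Mul(Rational(1, 2), Rational(1, 297), 605), -101080), -1))), Rational(1, 2)) = Pow(Add(35650, Mul(-104042, Pow(Add(Rational(55, 54), -101080), -1))), Rational(1, 2)) = Pow(Add(35650, Mul(-104042, Pow(Rational(-5458265, 54), -1))), Rational(1, 2)) = Pow(Add(35650, Mul(-104042, Rational(-54, 5458265))), Rational(1, 2)) = Pow(Add(35650, Rational(5618268, 5458265)), Rational(1, 2)) = Pow(Rational(194592765518, 5458265), Rational(1, 2)) = Mul(Rational(1, 5458265), Pow(1062138881280106270, Rational(1, 2)))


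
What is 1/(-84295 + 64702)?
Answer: -1/19593 ≈ -5.1039e-5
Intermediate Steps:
1/(-84295 + 64702) = 1/(-19593) = -1/19593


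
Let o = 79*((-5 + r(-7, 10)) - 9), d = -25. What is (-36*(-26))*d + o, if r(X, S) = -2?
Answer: -24664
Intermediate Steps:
o = -1264 (o = 79*((-5 - 2) - 9) = 79*(-7 - 9) = 79*(-16) = -1264)
(-36*(-26))*d + o = -36*(-26)*(-25) - 1264 = 936*(-25) - 1264 = -23400 - 1264 = -24664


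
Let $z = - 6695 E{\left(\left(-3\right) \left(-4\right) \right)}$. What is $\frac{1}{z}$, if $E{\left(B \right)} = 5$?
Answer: $- \frac{1}{33475} \approx -2.9873 \cdot 10^{-5}$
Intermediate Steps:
$z = -33475$ ($z = \left(-6695\right) 5 = -33475$)
$\frac{1}{z} = \frac{1}{-33475} = - \frac{1}{33475}$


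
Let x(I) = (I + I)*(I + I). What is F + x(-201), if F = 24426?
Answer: 186030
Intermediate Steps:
x(I) = 4*I² (x(I) = (2*I)*(2*I) = 4*I²)
F + x(-201) = 24426 + 4*(-201)² = 24426 + 4*40401 = 24426 + 161604 = 186030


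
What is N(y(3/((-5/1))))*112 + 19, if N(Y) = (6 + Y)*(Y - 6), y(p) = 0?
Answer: -4013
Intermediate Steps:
N(Y) = (-6 + Y)*(6 + Y) (N(Y) = (6 + Y)*(-6 + Y) = (-6 + Y)*(6 + Y))
N(y(3/((-5/1))))*112 + 19 = (-36 + 0²)*112 + 19 = (-36 + 0)*112 + 19 = -36*112 + 19 = -4032 + 19 = -4013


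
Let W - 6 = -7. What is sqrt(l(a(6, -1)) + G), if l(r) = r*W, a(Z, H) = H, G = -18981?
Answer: 2*I*sqrt(4745) ≈ 137.77*I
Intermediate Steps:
W = -1 (W = 6 - 7 = -1)
l(r) = -r (l(r) = r*(-1) = -r)
sqrt(l(a(6, -1)) + G) = sqrt(-1*(-1) - 18981) = sqrt(1 - 18981) = sqrt(-18980) = 2*I*sqrt(4745)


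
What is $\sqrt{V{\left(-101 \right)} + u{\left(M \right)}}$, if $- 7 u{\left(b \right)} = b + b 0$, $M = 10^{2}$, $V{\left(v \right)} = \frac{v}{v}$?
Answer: $\frac{i \sqrt{651}}{7} \approx 3.645 i$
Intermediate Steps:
$V{\left(v \right)} = 1$
$M = 100$
$u{\left(b \right)} = - \frac{b}{7}$ ($u{\left(b \right)} = - \frac{b + b 0}{7} = - \frac{b + 0}{7} = - \frac{b}{7}$)
$\sqrt{V{\left(-101 \right)} + u{\left(M \right)}} = \sqrt{1 - \frac{100}{7}} = \sqrt{- \frac{93}{7}} = \frac{i \sqrt{651}}{7}$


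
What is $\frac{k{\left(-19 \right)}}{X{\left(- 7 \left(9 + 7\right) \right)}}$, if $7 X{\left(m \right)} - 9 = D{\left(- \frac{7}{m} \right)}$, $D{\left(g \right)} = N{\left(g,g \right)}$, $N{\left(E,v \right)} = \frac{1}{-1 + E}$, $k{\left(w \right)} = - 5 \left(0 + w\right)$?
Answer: $\frac{1425}{17} \approx 83.823$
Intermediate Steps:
$k{\left(w \right)} = - 5 w$
$D{\left(g \right)} = \frac{1}{-1 + g}$
$X{\left(m \right)} = \frac{9}{7} + \frac{1}{7 \left(-1 - \frac{7}{m}\right)}$
$\frac{k{\left(-19 \right)}}{X{\left(- 7 \left(9 + 7\right) \right)}} = \frac{\left(-5\right) \left(-19\right)}{\frac{1}{7} \frac{1}{7 - 7 \left(9 + 7\right)} \left(63 + 8 \left(- 7 \left(9 + 7\right)\right)\right)} = \frac{95}{\frac{1}{7} \frac{1}{7 - 112} \left(63 + 8 \left(\left(-7\right) 16\right)\right)} = \frac{95}{\frac{1}{7} \frac{1}{7 - 112} \left(63 + 8 \left(-112\right)\right)} = \frac{95}{\frac{1}{7} \frac{1}{-105} \left(63 - 896\right)} = \frac{95}{\frac{1}{7} \left(- \frac{1}{105}\right) \left(-833\right)} = \frac{95}{\frac{17}{15}} = 95 \cdot \frac{15}{17} = \frac{1425}{17}$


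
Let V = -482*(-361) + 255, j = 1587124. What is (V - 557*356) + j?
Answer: 1563089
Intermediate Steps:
V = 174257 (V = 174002 + 255 = 174257)
(V - 557*356) + j = (174257 - 557*356) + 1587124 = (174257 - 198292) + 1587124 = -24035 + 1587124 = 1563089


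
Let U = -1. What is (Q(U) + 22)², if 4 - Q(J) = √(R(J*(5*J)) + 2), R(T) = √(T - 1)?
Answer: 576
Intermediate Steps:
R(T) = √(-1 + T)
Q(J) = 4 - √(2 + √(-1 + 5*J²)) (Q(J) = 4 - √(√(-1 + J*(5*J)) + 2) = 4 - √(√(-1 + 5*J²) + 2) = 4 - √(2 + √(-1 + 5*J²)))
(Q(U) + 22)² = ((4 - √(2 + √(-1 + 5*(-1)²))) + 22)² = ((4 - √(2 + √(-1 + 5*1))) + 22)² = ((4 - √(2 + √(-1 + 5))) + 22)² = ((4 - √(2 + √4)) + 22)² = ((4 - √(2 + 2)) + 22)² = ((4 - √4) + 22)² = ((4 - 1*2) + 22)² = ((4 - 2) + 22)² = (2 + 22)² = 24² = 576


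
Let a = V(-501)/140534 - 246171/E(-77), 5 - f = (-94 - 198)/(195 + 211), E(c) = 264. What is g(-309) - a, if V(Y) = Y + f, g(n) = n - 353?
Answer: 339506671849/1255249688 ≈ 270.47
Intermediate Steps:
f = 1161/203 (f = 5 - (-94 - 198)/(195 + 211) = 5 - (-292)/406 = 5 - 1*(-146/203) = 5 + 146/203 = 1161/203 ≈ 5.7192)
g(n) = -353 + n
V(Y) = 1161/203 + Y (V(Y) = Y + 1161/203 = 1161/203 + Y)
a = -1170481965305/1255249688 (a = (1161/203 - 501)/140534 - 246171/264 = -100542/203*1/140534 - 246171*1/264 = -50271/14264201 - 82057/88 = -1170481965305/1255249688 ≈ -932.47)
g(-309) - a = (-353 - 309) - 1*(-1170481965305/1255249688) = -662 + 1170481965305/1255249688 = 339506671849/1255249688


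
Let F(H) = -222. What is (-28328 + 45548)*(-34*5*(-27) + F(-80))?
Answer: 75216960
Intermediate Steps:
(-28328 + 45548)*(-34*5*(-27) + F(-80)) = (-28328 + 45548)*(-34*5*(-27) - 222) = 17220*(-170*(-27) - 222) = 17220*(4590 - 222) = 17220*4368 = 75216960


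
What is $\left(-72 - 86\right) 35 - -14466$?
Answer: $8936$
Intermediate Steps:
$\left(-72 - 86\right) 35 - -14466 = \left(-158\right) 35 + 14466 = -5530 + 14466 = 8936$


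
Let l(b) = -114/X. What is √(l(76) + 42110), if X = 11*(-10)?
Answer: √127385885/55 ≈ 205.21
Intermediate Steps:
X = -110
l(b) = 57/55 (l(b) = -114/(-110) = -114*(-1/110) = 57/55)
√(l(76) + 42110) = √(57/55 + 42110) = √(2316107/55) = √127385885/55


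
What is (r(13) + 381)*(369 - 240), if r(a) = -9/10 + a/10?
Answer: 246003/5 ≈ 49201.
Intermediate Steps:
r(a) = -9/10 + a/10 (r(a) = -9*⅒ + a*(⅒) = -9/10 + a/10)
(r(13) + 381)*(369 - 240) = ((-9/10 + (⅒)*13) + 381)*(369 - 240) = ((-9/10 + 13/10) + 381)*129 = (⅖ + 381)*129 = (1907/5)*129 = 246003/5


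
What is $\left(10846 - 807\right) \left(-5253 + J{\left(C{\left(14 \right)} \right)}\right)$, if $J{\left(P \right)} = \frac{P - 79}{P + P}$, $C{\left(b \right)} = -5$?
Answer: $- \frac{263252697}{5} \approx -5.2651 \cdot 10^{7}$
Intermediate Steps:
$J{\left(P \right)} = \frac{-79 + P}{2 P}$
$\left(10846 - 807\right) \left(-5253 + J{\left(C{\left(14 \right)} \right)}\right) = \left(10846 - 807\right) \left(-5253 + \frac{-79 - 5}{2 \left(-5\right)}\right) = 10039 \left(-5253 + \frac{1}{2} \left(- \frac{1}{5}\right) \left(-84\right)\right) = 10039 \left(-5253 + \frac{42}{5}\right) = 10039 \left(- \frac{26223}{5}\right) = - \frac{263252697}{5}$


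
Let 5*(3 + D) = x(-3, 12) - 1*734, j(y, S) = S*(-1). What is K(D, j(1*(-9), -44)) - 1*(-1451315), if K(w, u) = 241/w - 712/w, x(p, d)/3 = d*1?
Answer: 1034789950/713 ≈ 1.4513e+6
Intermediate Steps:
x(p, d) = 3*d (x(p, d) = 3*(d*1) = 3*d)
j(y, S) = -S
D = -713/5 (D = -3 + (3*12 - 1*734)/5 = -3 + (36 - 734)/5 = -3 + (1/5)*(-698) = -3 - 698/5 = -713/5 ≈ -142.60)
K(w, u) = -471/w
K(D, j(1*(-9), -44)) - 1*(-1451315) = -471/(-713/5) - 1*(-1451315) = -471*(-5/713) + 1451315 = 2355/713 + 1451315 = 1034789950/713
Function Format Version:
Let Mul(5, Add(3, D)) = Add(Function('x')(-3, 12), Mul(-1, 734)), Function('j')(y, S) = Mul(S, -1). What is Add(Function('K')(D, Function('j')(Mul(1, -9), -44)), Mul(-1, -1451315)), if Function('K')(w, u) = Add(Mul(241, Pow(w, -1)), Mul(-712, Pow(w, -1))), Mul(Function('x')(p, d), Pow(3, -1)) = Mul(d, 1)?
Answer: Rational(1034789950, 713) ≈ 1.4513e+6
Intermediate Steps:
Function('x')(p, d) = Mul(3, d) (Function('x')(p, d) = Mul(3, Mul(d, 1)) = Mul(3, d))
Function('j')(y, S) = Mul(-1, S)
D = Rational(-713, 5) (D = Add(-3, Mul(Rational(1, 5), Add(Mul(3, 12), Mul(-1, 734)))) = Add(-3, Mul(Rational(1, 5), Add(36, -734))) = Add(-3, Mul(Rational(1, 5), -698)) = Add(-3, Rational(-698, 5)) = Rational(-713, 5) ≈ -142.60)
Function('K')(w, u) = Mul(-471, Pow(w, -1))
Add(Function('K')(D, Function('j')(Mul(1, -9), -44)), Mul(-1, -1451315)) = Add(Mul(-471, Pow(Rational(-713, 5), -1)), Mul(-1, -1451315)) = Add(Mul(-471, Rational(-5, 713)), 1451315) = Add(Rational(2355, 713), 1451315) = Rational(1034789950, 713)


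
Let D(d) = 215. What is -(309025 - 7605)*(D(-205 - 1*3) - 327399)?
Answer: 98619801280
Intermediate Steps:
-(309025 - 7605)*(D(-205 - 1*3) - 327399) = -(309025 - 7605)*(215 - 327399) = -301420*(-327184) = -1*(-98619801280) = 98619801280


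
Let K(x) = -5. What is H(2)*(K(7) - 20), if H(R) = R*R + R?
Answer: -150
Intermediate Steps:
H(R) = R + R² (H(R) = R² + R = R + R²)
H(2)*(K(7) - 20) = (2*(1 + 2))*(-5 - 20) = (2*3)*(-25) = 6*(-25) = -150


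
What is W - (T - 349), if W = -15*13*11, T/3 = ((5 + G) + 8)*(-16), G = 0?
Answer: -1172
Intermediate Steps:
T = -624 (T = 3*(((5 + 0) + 8)*(-16)) = 3*((5 + 8)*(-16)) = 3*(13*(-16)) = 3*(-208) = -624)
W = -2145 (W = -195*11 = -2145)
W - (T - 349) = -2145 - (-624 - 349) = -2145 - 1*(-973) = -2145 + 973 = -1172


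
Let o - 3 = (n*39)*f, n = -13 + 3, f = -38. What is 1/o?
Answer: 1/14823 ≈ 6.7463e-5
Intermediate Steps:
n = -10
o = 14823 (o = 3 - 10*39*(-38) = 3 - 390*(-38) = 3 + 14820 = 14823)
1/o = 1/14823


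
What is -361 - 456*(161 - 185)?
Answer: 10583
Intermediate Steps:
-361 - 456*(161 - 185) = -361 - 456*(-24) = -361 + 10944 = 10583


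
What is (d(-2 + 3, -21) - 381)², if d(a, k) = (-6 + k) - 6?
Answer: 171396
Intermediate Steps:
d(a, k) = -12 + k
(d(-2 + 3, -21) - 381)² = ((-12 - 21) - 381)² = (-33 - 381)² = (-414)² = 171396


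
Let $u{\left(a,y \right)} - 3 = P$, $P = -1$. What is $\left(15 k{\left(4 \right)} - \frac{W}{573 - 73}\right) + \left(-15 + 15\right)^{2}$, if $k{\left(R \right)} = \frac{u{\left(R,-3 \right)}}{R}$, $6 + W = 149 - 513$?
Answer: $\frac{206}{25} \approx 8.24$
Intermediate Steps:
$W = -370$ ($W = -6 + \left(149 - 513\right) = -6 - 364 = -370$)
$u{\left(a,y \right)} = 2$ ($u{\left(a,y \right)} = 3 - 1 = 2$)
$k{\left(R \right)} = \frac{2}{R}$
$\left(15 k{\left(4 \right)} - \frac{W}{573 - 73}\right) + \left(-15 + 15\right)^{2} = \left(15 \cdot \frac{2}{4} - - \frac{370}{573 - 73}\right) + \left(-15 + 15\right)^{2} = \left(15 \cdot 2 \cdot \frac{1}{4} - - \frac{370}{573 - 73}\right) + 0^{2} = \left(15 \cdot \frac{1}{2} - - \frac{370}{500}\right) + 0 = \left(\frac{15}{2} - \left(-370\right) \frac{1}{500}\right) + 0 = \left(\frac{15}{2} - - \frac{37}{50}\right) + 0 = \left(\frac{15}{2} + \frac{37}{50}\right) + 0 = \frac{206}{25} + 0 = \frac{206}{25}$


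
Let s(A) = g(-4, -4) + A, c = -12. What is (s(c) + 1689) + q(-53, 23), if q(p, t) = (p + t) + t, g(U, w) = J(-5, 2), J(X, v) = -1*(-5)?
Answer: 1675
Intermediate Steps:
J(X, v) = 5
g(U, w) = 5
q(p, t) = p + 2*t
s(A) = 5 + A
(s(c) + 1689) + q(-53, 23) = ((5 - 12) + 1689) + (-53 + 2*23) = (-7 + 1689) + (-53 + 46) = 1682 - 7 = 1675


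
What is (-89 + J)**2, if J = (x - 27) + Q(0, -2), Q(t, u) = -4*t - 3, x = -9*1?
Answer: 16384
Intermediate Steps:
x = -9
Q(t, u) = -3 - 4*t
J = -39 (J = (-9 - 27) + (-3 - 4*0) = -36 + (-3 + 0) = -36 - 3 = -39)
(-89 + J)**2 = (-89 - 39)**2 = (-128)**2 = 16384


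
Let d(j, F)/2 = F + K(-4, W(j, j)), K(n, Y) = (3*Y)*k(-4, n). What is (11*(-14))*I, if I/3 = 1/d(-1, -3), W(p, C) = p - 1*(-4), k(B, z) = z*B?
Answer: -77/47 ≈ -1.6383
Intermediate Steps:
k(B, z) = B*z
W(p, C) = 4 + p (W(p, C) = p + 4 = 4 + p)
K(n, Y) = -12*Y*n (K(n, Y) = (3*Y)*(-4*n) = -12*Y*n)
d(j, F) = 384 + 2*F + 96*j (d(j, F) = 2*(F - 12*(4 + j)*(-4)) = 2*(F + (192 + 48*j)) = 2*(192 + F + 48*j) = 384 + 2*F + 96*j)
I = 1/94 (I = 3/(384 + 2*(-3) + 96*(-1)) = 3/(384 - 6 - 96) = 3/282 = 3*(1/282) = 1/94 ≈ 0.010638)
(11*(-14))*I = (11*(-14))*(1/94) = -154*1/94 = -77/47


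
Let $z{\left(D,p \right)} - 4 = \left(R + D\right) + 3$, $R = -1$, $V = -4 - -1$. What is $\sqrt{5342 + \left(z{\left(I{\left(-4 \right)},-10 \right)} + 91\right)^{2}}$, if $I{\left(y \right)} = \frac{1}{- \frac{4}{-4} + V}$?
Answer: $\frac{3 \sqrt{6513}}{2} \approx 121.05$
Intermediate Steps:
$V = -3$ ($V = -4 + 1 = -3$)
$I{\left(y \right)} = - \frac{1}{2}$ ($I{\left(y \right)} = \frac{1}{- \frac{4}{-4} - 3} = \frac{1}{\left(-4\right) \left(- \frac{1}{4}\right) - 3} = \frac{1}{1 - 3} = \frac{1}{-2} = - \frac{1}{2}$)
$z{\left(D,p \right)} = 6 + D$ ($z{\left(D,p \right)} = 4 + \left(\left(-1 + D\right) + 3\right) = 4 + \left(2 + D\right) = 6 + D$)
$\sqrt{5342 + \left(z{\left(I{\left(-4 \right)},-10 \right)} + 91\right)^{2}} = \sqrt{5342 + \left(\left(6 - \frac{1}{2}\right) + 91\right)^{2}} = \sqrt{5342 + \left(\frac{11}{2} + 91\right)^{2}} = \sqrt{5342 + \left(\frac{193}{2}\right)^{2}} = \sqrt{5342 + \frac{37249}{4}} = \sqrt{\frac{58617}{4}} = \frac{3 \sqrt{6513}}{2}$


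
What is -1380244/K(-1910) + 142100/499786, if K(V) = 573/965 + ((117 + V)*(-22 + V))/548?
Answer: -56083598532505/257213398779 ≈ -218.04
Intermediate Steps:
K(V) = 573/965 + (-22 + V)*(117 + V)/548 (K(V) = 573*(1/965) + ((-22 + V)*(117 + V))*(1/548) = 573/965 + (-22 + V)*(117 + V)/548)
-1380244/K(-1910) + 142100/499786 = -1380244/(-1084953/264410 + (1/548)*(-1910)**2 + (95/548)*(-1910)) + 142100/499786 = -1380244/(-1084953/264410 + (1/548)*3648100 - 90725/274) + 142100*(1/499786) = -1380244/(-1084953/264410 + 912025/137 - 90725/274) + 350/1231 = -1380244/835786836/132205 + 350/1231 = -1380244*132205/835786836 + 350/1231 = -45618789505/208946709 + 350/1231 = -56083598532505/257213398779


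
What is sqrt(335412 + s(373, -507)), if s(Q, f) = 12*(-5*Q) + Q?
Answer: sqrt(313405) ≈ 559.83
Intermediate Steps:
s(Q, f) = -59*Q (s(Q, f) = -60*Q + Q = -59*Q)
sqrt(335412 + s(373, -507)) = sqrt(335412 - 59*373) = sqrt(335412 - 22007) = sqrt(313405)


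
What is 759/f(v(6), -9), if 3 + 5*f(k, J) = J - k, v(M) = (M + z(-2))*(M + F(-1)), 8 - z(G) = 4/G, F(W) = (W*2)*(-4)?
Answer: -3795/236 ≈ -16.081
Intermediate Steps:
F(W) = -8*W (F(W) = (2*W)*(-4) = -8*W)
z(G) = 8 - 4/G
v(M) = (8 + M)*(10 + M) (v(M) = (M + (8 - 4/(-2)))*(M - 8*(-1)) = (M + (8 - 4*(-½)))*(M + 8) = (M + (8 + 2))*(8 + M) = (M + 10)*(8 + M) = (10 + M)*(8 + M) = (8 + M)*(10 + M))
f(k, J) = -⅗ - k/5 + J/5 (f(k, J) = -⅗ + (J - k)/5 = -⅗ + (-k/5 + J/5) = -⅗ - k/5 + J/5)
759/f(v(6), -9) = 759/(-⅗ - (80 + 6² + 18*6)/5 + (⅕)*(-9)) = 759/(-⅗ - (80 + 36 + 108)/5 - 9/5) = 759/(-⅗ - ⅕*224 - 9/5) = 759/(-⅗ - 224/5 - 9/5) = 759/(-236/5) = 759*(-5/236) = -3795/236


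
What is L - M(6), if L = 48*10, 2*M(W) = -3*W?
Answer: 489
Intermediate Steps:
M(W) = -3*W/2 (M(W) = (-3*W)/2 = -3*W/2)
L = 480
L - M(6) = 480 - (-3)*6/2 = 480 - 1*(-9) = 480 + 9 = 489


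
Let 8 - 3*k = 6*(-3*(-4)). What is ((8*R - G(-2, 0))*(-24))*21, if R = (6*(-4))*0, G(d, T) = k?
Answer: -10752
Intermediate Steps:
k = -64/3 (k = 8/3 - 2*(-3*(-4)) = 8/3 - 2*12 = 8/3 - ⅓*72 = 8/3 - 24 = -64/3 ≈ -21.333)
G(d, T) = -64/3
R = 0 (R = -24*0 = 0)
((8*R - G(-2, 0))*(-24))*21 = ((8*0 - 1*(-64/3))*(-24))*21 = ((0 + 64/3)*(-24))*21 = ((64/3)*(-24))*21 = -512*21 = -10752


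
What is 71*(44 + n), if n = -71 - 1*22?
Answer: -3479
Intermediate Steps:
n = -93 (n = -71 - 22 = -93)
71*(44 + n) = 71*(44 - 93) = 71*(-49) = -3479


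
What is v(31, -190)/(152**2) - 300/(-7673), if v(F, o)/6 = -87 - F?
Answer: 374679/44319248 ≈ 0.0084541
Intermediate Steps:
v(F, o) = -522 - 6*F (v(F, o) = 6*(-87 - F) = -522 - 6*F)
v(31, -190)/(152**2) - 300/(-7673) = (-522 - 6*31)/(152**2) - 300/(-7673) = (-522 - 186)/23104 - 300*(-1/7673) = -708*1/23104 + 300/7673 = -177/5776 + 300/7673 = 374679/44319248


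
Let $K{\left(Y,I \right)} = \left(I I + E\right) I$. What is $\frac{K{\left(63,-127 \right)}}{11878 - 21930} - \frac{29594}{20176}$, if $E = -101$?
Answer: $\frac{5096487371}{25351144} \approx 201.04$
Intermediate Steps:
$K{\left(Y,I \right)} = I \left(-101 + I^{2}\right)$ ($K{\left(Y,I \right)} = \left(I I - 101\right) I = \left(I^{2} - 101\right) I = \left(-101 + I^{2}\right) I = I \left(-101 + I^{2}\right)$)
$\frac{K{\left(63,-127 \right)}}{11878 - 21930} - \frac{29594}{20176} = \frac{\left(-127\right) \left(-101 + \left(-127\right)^{2}\right)}{11878 - 21930} - \frac{29594}{20176} = \frac{\left(-127\right) \left(-101 + 16129\right)}{-10052} - \frac{14797}{10088} = \left(-127\right) 16028 \left(- \frac{1}{10052}\right) - \frac{14797}{10088} = \left(-2035556\right) \left(- \frac{1}{10052}\right) - \frac{14797}{10088} = \frac{508889}{2513} - \frac{14797}{10088} = \frac{5096487371}{25351144}$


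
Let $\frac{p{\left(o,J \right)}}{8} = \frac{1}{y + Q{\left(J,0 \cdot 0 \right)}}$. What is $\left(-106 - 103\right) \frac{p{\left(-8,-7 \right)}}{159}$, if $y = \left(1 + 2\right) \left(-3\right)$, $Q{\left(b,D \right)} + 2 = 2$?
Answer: $\frac{1672}{1431} \approx 1.1684$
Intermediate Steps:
$Q{\left(b,D \right)} = 0$ ($Q{\left(b,D \right)} = -2 + 2 = 0$)
$y = -9$ ($y = 3 \left(-3\right) = -9$)
$p{\left(o,J \right)} = - \frac{8}{9}$ ($p{\left(o,J \right)} = \frac{8}{-9 + 0} = \frac{8}{-9} = 8 \left(- \frac{1}{9}\right) = - \frac{8}{9}$)
$\left(-106 - 103\right) \frac{p{\left(-8,-7 \right)}}{159} = \left(-106 - 103\right) \left(- \frac{8}{9 \cdot 159}\right) = - 209 \left(\left(- \frac{8}{9}\right) \frac{1}{159}\right) = \left(-209\right) \left(- \frac{8}{1431}\right) = \frac{1672}{1431}$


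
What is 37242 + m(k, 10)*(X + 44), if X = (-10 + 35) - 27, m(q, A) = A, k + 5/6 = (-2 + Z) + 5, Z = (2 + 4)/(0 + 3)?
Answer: 37662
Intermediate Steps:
Z = 2 (Z = 6/3 = 6*(⅓) = 2)
k = 25/6 (k = -⅚ + ((-2 + 2) + 5) = -⅚ + (0 + 5) = -⅚ + 5 = 25/6 ≈ 4.1667)
X = -2 (X = 25 - 27 = -2)
37242 + m(k, 10)*(X + 44) = 37242 + 10*(-2 + 44) = 37242 + 10*42 = 37242 + 420 = 37662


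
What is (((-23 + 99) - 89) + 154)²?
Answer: 19881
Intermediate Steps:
(((-23 + 99) - 89) + 154)² = ((76 - 89) + 154)² = (-13 + 154)² = 141² = 19881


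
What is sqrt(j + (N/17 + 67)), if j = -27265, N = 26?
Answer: 2*I*sqrt(1964945)/17 ≈ 164.91*I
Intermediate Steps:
sqrt(j + (N/17 + 67)) = sqrt(-27265 + (26/17 + 67)) = sqrt(-27265 + 1165/17) = sqrt(-462340/17) = 2*I*sqrt(1964945)/17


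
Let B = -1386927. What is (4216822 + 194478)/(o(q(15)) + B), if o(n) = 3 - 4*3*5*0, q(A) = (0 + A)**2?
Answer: -1102825/346731 ≈ -3.1806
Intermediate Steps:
q(A) = A**2
o(n) = 3 (o(n) = 3 - 60*0 = 3 - 4*0 = 3 + 0 = 3)
(4216822 + 194478)/(o(q(15)) + B) = (4216822 + 194478)/(3 - 1386927) = 4411300/(-1386924) = 4411300*(-1/1386924) = -1102825/346731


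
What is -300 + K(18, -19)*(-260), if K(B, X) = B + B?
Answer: -9660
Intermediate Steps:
K(B, X) = 2*B
-300 + K(18, -19)*(-260) = -300 + (2*18)*(-260) = -300 + 36*(-260) = -300 - 9360 = -9660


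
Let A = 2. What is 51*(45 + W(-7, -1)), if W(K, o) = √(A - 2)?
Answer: 2295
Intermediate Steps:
W(K, o) = 0 (W(K, o) = √(2 - 2) = √0 = 0)
51*(45 + W(-7, -1)) = 51*(45 + 0) = 51*45 = 2295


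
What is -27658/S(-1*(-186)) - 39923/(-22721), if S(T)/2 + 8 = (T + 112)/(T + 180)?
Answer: 57552692492/29878115 ≈ 1926.3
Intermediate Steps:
S(T) = -16 + 2*(112 + T)/(180 + T) (S(T) = -16 + 2*((T + 112)/(T + 180)) = -16 + 2*((112 + T)/(180 + T)) = -16 + 2*(112 + T)/(180 + T))
-27658/S(-1*(-186)) - 39923/(-22721) = -27658*(180 - 1*(-186))/(2*(-1328 - (-7)*(-186))) - 39923/(-22721) = -27658*(180 + 186)/(2*(-1328 - 7*186)) - 39923*(-1/22721) = -27658*183/(-1328 - 1302) + 39923/22721 = -27658/(2*(1/366)*(-2630)) + 39923/22721 = -27658/(-2630/183) + 39923/22721 = -27658*(-183/2630) + 39923/22721 = 2530707/1315 + 39923/22721 = 57552692492/29878115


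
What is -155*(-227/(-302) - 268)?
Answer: 12509895/302 ≈ 41424.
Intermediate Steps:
-155*(-227/(-302) - 268) = -155*(-227*(-1/302) - 268) = -155*(227/302 - 268) = -155*(-80709/302) = 12509895/302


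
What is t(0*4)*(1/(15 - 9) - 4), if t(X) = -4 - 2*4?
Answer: 46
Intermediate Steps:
t(X) = -12 (t(X) = -4 - 8 = -12)
t(0*4)*(1/(15 - 9) - 4) = -12*(1/(15 - 9) - 4) = -12*(1/6 - 4) = -12*(⅙ - 4) = -12*(-23/6) = 46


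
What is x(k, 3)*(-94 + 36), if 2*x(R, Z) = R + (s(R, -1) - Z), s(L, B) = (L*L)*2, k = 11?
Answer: -7250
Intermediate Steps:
s(L, B) = 2*L² (s(L, B) = L²*2 = 2*L²)
x(R, Z) = R² + R/2 - Z/2 (x(R, Z) = (R + (2*R² - Z))/2 = (R + (-Z + 2*R²))/2 = (R - Z + 2*R²)/2 = R² + R/2 - Z/2)
x(k, 3)*(-94 + 36) = (11² + (½)*11 - ½*3)*(-94 + 36) = (121 + 11/2 - 3/2)*(-58) = 125*(-58) = -7250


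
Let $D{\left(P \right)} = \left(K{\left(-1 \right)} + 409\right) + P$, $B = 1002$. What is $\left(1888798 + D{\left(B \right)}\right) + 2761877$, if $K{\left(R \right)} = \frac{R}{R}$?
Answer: $4652087$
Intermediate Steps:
$K{\left(R \right)} = 1$
$D{\left(P \right)} = 410 + P$ ($D{\left(P \right)} = \left(1 + 409\right) + P = 410 + P$)
$\left(1888798 + D{\left(B \right)}\right) + 2761877 = \left(1888798 + \left(410 + 1002\right)\right) + 2761877 = \left(1888798 + 1412\right) + 2761877 = 1890210 + 2761877 = 4652087$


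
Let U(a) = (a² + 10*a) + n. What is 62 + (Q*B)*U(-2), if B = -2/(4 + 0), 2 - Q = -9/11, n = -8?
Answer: 1054/11 ≈ 95.818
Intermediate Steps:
Q = 31/11 (Q = 2 - (-9)/11 = 2 - 1*(-9/11) = 2 + 9/11 = 31/11 ≈ 2.8182)
U(a) = -8 + a² + 10*a (U(a) = (a² + 10*a) - 8 = -8 + a² + 10*a)
B = -½ (B = -2/4 = -2*¼ = -½ ≈ -0.50000)
62 + (Q*B)*U(-2) = 62 + ((31/11)*(-½))*(-8 + (-2)² + 10*(-2)) = 62 - 31*(-8 + 4 - 20)/22 = 62 - 31/22*(-24) = 62 + 372/11 = 1054/11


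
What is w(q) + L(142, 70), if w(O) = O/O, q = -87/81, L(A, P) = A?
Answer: 143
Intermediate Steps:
q = -29/27 (q = -87*1/81 = -29/27 ≈ -1.0741)
w(O) = 1
w(q) + L(142, 70) = 1 + 142 = 143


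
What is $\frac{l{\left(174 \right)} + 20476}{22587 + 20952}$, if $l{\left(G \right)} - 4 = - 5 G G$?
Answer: $- \frac{130900}{43539} \approx -3.0065$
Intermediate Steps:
$l{\left(G \right)} = 4 - 5 G^{2}$ ($l{\left(G \right)} = 4 + - 5 G G = 4 - 5 G^{2}$)
$\frac{l{\left(174 \right)} + 20476}{22587 + 20952} = \frac{\left(4 - 5 \cdot 174^{2}\right) + 20476}{22587 + 20952} = \frac{\left(4 - 151380\right) + 20476}{43539} = \left(\left(4 - 151380\right) + 20476\right) \frac{1}{43539} = \left(-151376 + 20476\right) \frac{1}{43539} = \left(-130900\right) \frac{1}{43539} = - \frac{130900}{43539}$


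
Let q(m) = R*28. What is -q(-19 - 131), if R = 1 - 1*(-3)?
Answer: -112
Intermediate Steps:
R = 4 (R = 1 + 3 = 4)
q(m) = 112 (q(m) = 4*28 = 112)
-q(-19 - 131) = -1*112 = -112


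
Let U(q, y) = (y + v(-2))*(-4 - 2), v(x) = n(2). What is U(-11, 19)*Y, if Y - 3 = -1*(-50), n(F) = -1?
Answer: -5724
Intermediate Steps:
v(x) = -1
U(q, y) = 6 - 6*y (U(q, y) = (y - 1)*(-4 - 2) = (-1 + y)*(-6) = 6 - 6*y)
Y = 53 (Y = 3 - 1*(-50) = 3 + 50 = 53)
U(-11, 19)*Y = (6 - 6*19)*53 = (6 - 114)*53 = -108*53 = -5724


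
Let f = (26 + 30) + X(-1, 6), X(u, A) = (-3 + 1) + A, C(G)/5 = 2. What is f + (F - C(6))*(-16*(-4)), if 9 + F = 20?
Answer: 124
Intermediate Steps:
C(G) = 10 (C(G) = 5*2 = 10)
X(u, A) = -2 + A
f = 60 (f = (26 + 30) + (-2 + 6) = 56 + 4 = 60)
F = 11 (F = -9 + 20 = 11)
f + (F - C(6))*(-16*(-4)) = 60 + (11 - 1*10)*(-16*(-4)) = 60 + (11 - 10)*64 = 60 + 1*64 = 60 + 64 = 124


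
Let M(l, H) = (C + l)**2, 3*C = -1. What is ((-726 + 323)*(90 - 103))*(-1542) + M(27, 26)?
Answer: -72700442/9 ≈ -8.0778e+6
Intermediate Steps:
C = -1/3 (C = (1/3)*(-1) = -1/3 ≈ -0.33333)
M(l, H) = (-1/3 + l)**2
((-726 + 323)*(90 - 103))*(-1542) + M(27, 26) = ((-726 + 323)*(90 - 103))*(-1542) + (-1 + 3*27)**2/9 = -403*(-13)*(-1542) + (-1 + 81)**2/9 = 5239*(-1542) + (1/9)*80**2 = -8078538 + (1/9)*6400 = -8078538 + 6400/9 = -72700442/9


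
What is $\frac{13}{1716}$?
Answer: $\frac{1}{132} \approx 0.0075758$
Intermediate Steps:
$\frac{13}{1716} = 13 \cdot \frac{1}{1716} = \frac{1}{132}$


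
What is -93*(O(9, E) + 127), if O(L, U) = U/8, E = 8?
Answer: -11904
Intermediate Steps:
O(L, U) = U/8 (O(L, U) = U*(1/8) = U/8)
-93*(O(9, E) + 127) = -93*((1/8)*8 + 127) = -93*(1 + 127) = -93*128 = -11904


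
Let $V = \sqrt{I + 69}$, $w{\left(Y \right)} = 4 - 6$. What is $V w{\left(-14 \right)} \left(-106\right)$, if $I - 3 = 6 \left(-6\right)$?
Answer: $1272$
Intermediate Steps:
$I = -33$ ($I = 3 + 6 \left(-6\right) = 3 - 36 = -33$)
$w{\left(Y \right)} = -2$
$V = 6$ ($V = \sqrt{-33 + 69} = \sqrt{36} = 6$)
$V w{\left(-14 \right)} \left(-106\right) = 6 \left(-2\right) \left(-106\right) = \left(-12\right) \left(-106\right) = 1272$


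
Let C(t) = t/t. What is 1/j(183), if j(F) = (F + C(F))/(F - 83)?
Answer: 25/46 ≈ 0.54348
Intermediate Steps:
C(t) = 1
j(F) = (1 + F)/(-83 + F) (j(F) = (F + 1)/(F - 83) = (1 + F)/(-83 + F))
1/j(183) = 1/((1 + 183)/(-83 + 183)) = 1/(184/100) = 1/((1/100)*184) = 1/(46/25) = 25/46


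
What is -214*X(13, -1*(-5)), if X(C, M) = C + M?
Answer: -3852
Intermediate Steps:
-214*X(13, -1*(-5)) = -214*(13 - 1*(-5)) = -214*(13 + 5) = -214*18 = -3852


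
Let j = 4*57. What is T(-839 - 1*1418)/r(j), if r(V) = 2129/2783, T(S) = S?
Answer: -6281231/2129 ≈ -2950.3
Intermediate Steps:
j = 228
r(V) = 2129/2783 (r(V) = 2129*(1/2783) = 2129/2783)
T(-839 - 1*1418)/r(j) = (-839 - 1*1418)/(2129/2783) = (-839 - 1418)*(2783/2129) = -2257*2783/2129 = -6281231/2129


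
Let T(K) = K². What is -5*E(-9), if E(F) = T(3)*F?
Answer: 405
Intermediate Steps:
E(F) = 9*F (E(F) = 3²*F = 9*F)
-5*E(-9) = -45*(-9) = -5*(-81) = 405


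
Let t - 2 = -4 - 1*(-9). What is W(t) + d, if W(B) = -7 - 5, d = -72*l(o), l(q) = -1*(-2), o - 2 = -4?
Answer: -156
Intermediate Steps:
o = -2 (o = 2 - 4 = -2)
l(q) = 2
d = -144 (d = -72*2 = -144)
t = 7 (t = 2 + (-4 - 1*(-9)) = 2 + (-4 + 9) = 2 + 5 = 7)
W(B) = -12
W(t) + d = -12 - 144 = -156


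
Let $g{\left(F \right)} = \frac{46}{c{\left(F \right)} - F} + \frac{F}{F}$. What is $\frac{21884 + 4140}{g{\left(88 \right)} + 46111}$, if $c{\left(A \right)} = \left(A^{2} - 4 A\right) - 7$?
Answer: $\frac{94948564}{168239655} \approx 0.56437$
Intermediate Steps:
$c{\left(A \right)} = -7 + A^{2} - 4 A$
$g{\left(F \right)} = 1 + \frac{46}{-7 + F^{2} - 5 F}$ ($g{\left(F \right)} = \frac{46}{\left(-7 + F^{2} - 4 F\right) - F} + \frac{F}{F} = \frac{46}{-7 + F^{2} - 5 F} + 1 = 1 + \frac{46}{-7 + F^{2} - 5 F}$)
$\frac{21884 + 4140}{g{\left(88 \right)} + 46111} = \frac{21884 + 4140}{\frac{-39 - 88^{2} + 5 \cdot 88}{7 - 88^{2} + 5 \cdot 88} + 46111} = \frac{26024}{\frac{-39 - 7744 + 440}{7 - 7744 + 440} + 46111} = \frac{26024}{\frac{1}{-7297} \left(-7343\right) + 46111} = \frac{26024}{\left(- \frac{1}{7297}\right) \left(-7343\right) + 46111} = \frac{26024}{\frac{7343}{7297} + 46111} = \frac{26024}{\frac{336479310}{7297}} = 26024 \cdot \frac{7297}{336479310} = \frac{94948564}{168239655}$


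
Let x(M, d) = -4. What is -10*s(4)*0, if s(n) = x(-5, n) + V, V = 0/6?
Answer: 0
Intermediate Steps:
V = 0 (V = 0*(⅙) = 0)
s(n) = -4 (s(n) = -4 + 0 = -4)
-10*s(4)*0 = -10*(-4)*0 = 40*0 = 0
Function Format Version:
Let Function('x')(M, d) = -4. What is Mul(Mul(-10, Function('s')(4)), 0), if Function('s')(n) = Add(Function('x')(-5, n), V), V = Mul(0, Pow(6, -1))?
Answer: 0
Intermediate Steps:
V = 0 (V = Mul(0, Rational(1, 6)) = 0)
Function('s')(n) = -4 (Function('s')(n) = Add(-4, 0) = -4)
Mul(Mul(-10, Function('s')(4)), 0) = Mul(Mul(-10, -4), 0) = Mul(40, 0) = 0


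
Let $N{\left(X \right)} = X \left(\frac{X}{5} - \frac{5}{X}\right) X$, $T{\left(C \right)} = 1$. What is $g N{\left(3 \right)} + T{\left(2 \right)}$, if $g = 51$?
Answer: $- \frac{2443}{5} \approx -488.6$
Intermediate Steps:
$N{\left(X \right)} = X^{2} \left(- \frac{5}{X} + \frac{X}{5}\right)$ ($N{\left(X \right)} = X \left(X \frac{1}{5} - \frac{5}{X}\right) X = X \left(\frac{X}{5} - \frac{5}{X}\right) X = X \left(- \frac{5}{X} + \frac{X}{5}\right) X = X^{2} \left(- \frac{5}{X} + \frac{X}{5}\right)$)
$g N{\left(3 \right)} + T{\left(2 \right)} = 51 \cdot \frac{1}{5} \cdot 3 \left(-25 + 3^{2}\right) + 1 = 51 \cdot \frac{1}{5} \cdot 3 \left(-25 + 9\right) + 1 = 51 \cdot \frac{1}{5} \cdot 3 \left(-16\right) + 1 = 51 \left(- \frac{48}{5}\right) + 1 = - \frac{2448}{5} + 1 = - \frac{2443}{5}$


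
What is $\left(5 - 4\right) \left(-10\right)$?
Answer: $-10$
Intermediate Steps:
$\left(5 - 4\right) \left(-10\right) = 1 \left(-10\right) = -10$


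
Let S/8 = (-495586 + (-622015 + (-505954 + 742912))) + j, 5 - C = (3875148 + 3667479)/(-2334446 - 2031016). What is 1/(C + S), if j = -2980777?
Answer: -1455154/44951676279461 ≈ -3.2372e-8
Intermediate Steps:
C = 9789979/1455154 (C = 5 - (3875148 + 3667479)/(-2334446 - 2031016) = 5 - 7542627/(-4365462) = 5 - 7542627*(-1)/4365462 = 5 - 1*(-2514209/1455154) = 5 + 2514209/1455154 = 9789979/1455154 ≈ 6.7278)
S = -30891360 (S = 8*((-495586 + (-622015 + (-505954 + 742912))) - 2980777) = 8*((-495586 + (-622015 + 236958)) - 2980777) = 8*((-495586 - 385057) - 2980777) = 8*(-880643 - 2980777) = 8*(-3861420) = -30891360)
1/(C + S) = 1/(9789979/1455154 - 30891360) = 1/(-44951676279461/1455154) = -1455154/44951676279461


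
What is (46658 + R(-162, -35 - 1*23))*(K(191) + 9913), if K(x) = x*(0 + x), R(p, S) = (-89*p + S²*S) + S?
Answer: -6221157036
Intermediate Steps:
R(p, S) = S + S³ - 89*p (R(p, S) = (-89*p + S³) + S = (S³ - 89*p) + S = S + S³ - 89*p)
K(x) = x² (K(x) = x*x = x²)
(46658 + R(-162, -35 - 1*23))*(K(191) + 9913) = (46658 + ((-35 - 1*23) + (-35 - 1*23)³ - 89*(-162)))*(191² + 9913) = (46658 + ((-35 - 23) + (-35 - 23)³ + 14418))*(36481 + 9913) = (46658 + (-58 + (-58)³ + 14418))*46394 = (46658 + (-58 - 195112 + 14418))*46394 = (46658 - 180752)*46394 = -134094*46394 = -6221157036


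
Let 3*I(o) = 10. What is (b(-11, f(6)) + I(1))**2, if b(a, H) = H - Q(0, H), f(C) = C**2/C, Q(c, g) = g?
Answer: 100/9 ≈ 11.111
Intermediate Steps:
I(o) = 10/3 (I(o) = (1/3)*10 = 10/3)
f(C) = C
b(a, H) = 0 (b(a, H) = H - H = 0)
(b(-11, f(6)) + I(1))**2 = (0 + 10/3)**2 = (10/3)**2 = 100/9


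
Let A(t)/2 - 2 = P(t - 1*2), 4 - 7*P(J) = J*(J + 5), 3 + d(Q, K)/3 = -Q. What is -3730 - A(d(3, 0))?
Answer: -25546/7 ≈ -3649.4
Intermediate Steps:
d(Q, K) = -9 - 3*Q (d(Q, K) = -9 + 3*(-Q) = -9 - 3*Q)
P(J) = 4/7 - J*(5 + J)/7 (P(J) = 4/7 - J*(J + 5)/7 = 4/7 - J*(5 + J)/7)
A(t) = 8 - 10*t/7 - 2*(-2 + t)²/7 (A(t) = 4 + 2*(4/7 - 5*(t - 1*2)/7 - (t - 1*2)²/7) = 4 + 2*(4/7 - 5*(t - 2)/7 - (t - 2)²/7) = 4 + 2*(4/7 - 5*(-2 + t)/7 - (-2 + t)²/7) = 4 + 2*(4/7 + (10/7 - 5*t/7) - (-2 + t)²/7) = 4 + 2*(2 - 5*t/7 - (-2 + t)²/7) = 4 + (4 - 10*t/7 - 2*(-2 + t)²/7) = 8 - 10*t/7 - 2*(-2 + t)²/7)
-3730 - A(d(3, 0)) = -3730 - (48/7 - 2*(-9 - 3*3)/7 - 2*(-9 - 3*3)²/7) = -3730 - (48/7 - 2*(-9 - 9)/7 - 2*(-9 - 9)²/7) = -3730 - (48/7 - 2/7*(-18) - 2/7*(-18)²) = -3730 - (48/7 + 36/7 - 2/7*324) = -3730 - (48/7 + 36/7 - 648/7) = -3730 - 1*(-564/7) = -3730 + 564/7 = -25546/7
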